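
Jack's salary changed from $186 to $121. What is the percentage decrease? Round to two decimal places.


Find the absolute change:
|121 - 186| = 65
Divide by original and multiply by 100:
65 / 186 x 100 = 34.9462...% ≈ 34.95%

34.95%


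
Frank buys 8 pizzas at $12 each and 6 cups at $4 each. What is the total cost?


Cost of pizzas:
8 x $12 = $96
Cost of cups:
6 x $4 = $24
Add both:
$96 + $24 = $120

$120


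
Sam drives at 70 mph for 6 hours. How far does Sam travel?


Use the formula: distance = speed x time
Speed = 70 mph, Time = 6 hours
70 x 6 = 420 miles

420 miles


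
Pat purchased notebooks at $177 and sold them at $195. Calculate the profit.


Selling price = $195
Cost price = $177
Profit = selling price - cost price:
Profit = $195 - $177 = $18

$18


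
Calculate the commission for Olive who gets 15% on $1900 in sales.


Convert rate to decimal:
15% = 0.15
Multiply by sales:
$1900 x 0.15 = $285

$285


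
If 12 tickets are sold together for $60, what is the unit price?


Total cost: $60
Number of items: 12
Unit price: $60 / 12 = $5

$5


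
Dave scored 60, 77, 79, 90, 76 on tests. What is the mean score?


Add the scores:
60 + 77 + 79 + 90 + 76 = 382
Divide by the number of tests:
382 / 5 = 76.4

76.4


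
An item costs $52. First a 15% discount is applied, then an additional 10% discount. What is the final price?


First discount:
15% of $52 = $7.80
Price after first discount:
$52 - $7.80 = $44.20
Second discount:
10% of $44.20 = $4.42
Final price:
$44.20 - $4.42 = $39.78

$39.78


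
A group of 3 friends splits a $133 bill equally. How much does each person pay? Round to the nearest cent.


Total bill: $133
Number of people: 3
Each pays: $133 / 3 = $44.3333... ≈ $44.33

$44.33


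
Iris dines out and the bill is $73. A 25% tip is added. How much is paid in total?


Calculate the tip:
25% of $73 = $18.25
Add tip to meal cost:
$73 + $18.25 = $91.25

$91.25


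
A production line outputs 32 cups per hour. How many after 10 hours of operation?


Production rate: 32 cups per hour
Time: 10 hours
Total: 32 x 10 = 320 cups

320 cups


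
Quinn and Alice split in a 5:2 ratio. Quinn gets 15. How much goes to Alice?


Find the multiplier:
15 / 5 = 3
Apply to Alice's share:
2 x 3 = 6

6


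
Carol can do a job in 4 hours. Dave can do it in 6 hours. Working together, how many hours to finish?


Carol's rate: 1/4 of the job per hour
Dave's rate: 1/6 of the job per hour
Combined rate: 1/4 + 1/6 = 5/12 per hour
Time = 1 / (5/12) = 12/5 = 2.4 hours

2.4 hours


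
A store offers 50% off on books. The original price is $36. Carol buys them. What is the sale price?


Calculate the discount amount:
50% of $36 = $18
Subtract from original:
$36 - $18 = $18

$18


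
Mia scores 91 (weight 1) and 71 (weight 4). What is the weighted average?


Weighted sum:
1 x 91 + 4 x 71 = 375
Total weight:
1 + 4 = 5
Weighted average:
375 / 5 = 75

75


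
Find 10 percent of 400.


Convert percentage to decimal:
10% = 0.1
Multiply:
400 x 0.1 = 40

40


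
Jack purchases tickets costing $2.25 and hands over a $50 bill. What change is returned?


Start with the amount paid:
$50
Subtract the price:
$50 - $2.25 = $47.75

$47.75


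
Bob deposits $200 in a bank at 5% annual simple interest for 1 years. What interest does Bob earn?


Use the formula I = P x R x T / 100
P x R x T = 200 x 5 x 1 = 1000
I = 1000 / 100 = $10

$10


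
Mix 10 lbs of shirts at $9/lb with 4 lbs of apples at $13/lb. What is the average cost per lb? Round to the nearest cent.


Cost of shirts:
10 x $9 = $90
Cost of apples:
4 x $13 = $52
Total cost: $90 + $52 = $142
Total weight: 14 lbs
Average: $142 / 14 = $10.1428... ≈ $10.14/lb

$10.14/lb


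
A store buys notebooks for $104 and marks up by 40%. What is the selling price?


Calculate the markup amount:
40% of $104 = $41.60
Add to cost:
$104 + $41.60 = $145.60

$145.60


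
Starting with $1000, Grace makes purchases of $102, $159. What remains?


Add up expenses:
$102 + $159 = $261
Subtract from budget:
$1000 - $261 = $739

$739


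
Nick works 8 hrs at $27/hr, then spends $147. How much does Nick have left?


Calculate earnings:
8 x $27 = $216
Subtract spending:
$216 - $147 = $69

$69


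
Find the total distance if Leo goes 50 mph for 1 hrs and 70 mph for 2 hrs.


Leg 1 distance:
50 x 1 = 50 miles
Leg 2 distance:
70 x 2 = 140 miles
Total distance:
50 + 140 = 190 miles

190 miles


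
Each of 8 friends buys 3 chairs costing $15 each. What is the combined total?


Cost per person:
3 x $15 = $45
Group total:
8 x $45 = $360

$360


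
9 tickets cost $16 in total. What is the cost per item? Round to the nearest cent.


Total cost: $16
Number of items: 9
Unit price: $16 / 9 = $1.7777... ≈ $1.78

$1.78


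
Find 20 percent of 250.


Convert percentage to decimal:
20% = 0.2
Multiply:
250 x 0.2 = 50

50


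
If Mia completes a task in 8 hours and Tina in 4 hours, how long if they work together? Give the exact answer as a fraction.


Mia's rate: 1/8 of the job per hour
Tina's rate: 1/4 of the job per hour
Combined rate: 1/8 + 1/4 = 3/8 per hour
Time = 1 / (3/8) = 8/3 hours (≈ 2.67 hours)

8/3 hours


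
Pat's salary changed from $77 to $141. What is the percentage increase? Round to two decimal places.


Find the absolute change:
|141 - 77| = 64
Divide by original and multiply by 100:
64 / 77 x 100 = 83.1168...% ≈ 83.12%

83.12%


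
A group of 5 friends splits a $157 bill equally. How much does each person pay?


Total bill: $157
Number of people: 5
Each pays: $157 / 5 = $31.40

$31.40


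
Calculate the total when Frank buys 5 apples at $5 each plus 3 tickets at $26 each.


Cost of apples:
5 x $5 = $25
Cost of tickets:
3 x $26 = $78
Add both:
$25 + $78 = $103

$103


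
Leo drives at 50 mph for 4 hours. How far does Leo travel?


Use the formula: distance = speed x time
Speed = 50 mph, Time = 4 hours
50 x 4 = 200 miles

200 miles


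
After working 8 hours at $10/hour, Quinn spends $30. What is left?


Calculate earnings:
8 x $10 = $80
Subtract spending:
$80 - $30 = $50

$50


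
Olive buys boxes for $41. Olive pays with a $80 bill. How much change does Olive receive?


Start with the amount paid:
$80
Subtract the price:
$80 - $41 = $39

$39


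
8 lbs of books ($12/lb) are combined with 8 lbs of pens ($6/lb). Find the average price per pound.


Cost of books:
8 x $12 = $96
Cost of pens:
8 x $6 = $48
Total cost: $96 + $48 = $144
Total weight: 16 lbs
Average: $144 / 16 = $9/lb

$9/lb


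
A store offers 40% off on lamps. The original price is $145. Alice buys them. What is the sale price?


Calculate the discount amount:
40% of $145 = $58
Subtract from original:
$145 - $58 = $87

$87


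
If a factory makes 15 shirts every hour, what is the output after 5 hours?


Production rate: 15 shirts per hour
Time: 5 hours
Total: 15 x 5 = 75 shirts

75 shirts


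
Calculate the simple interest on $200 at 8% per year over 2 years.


Use the formula I = P x R x T / 100
P x R x T = 200 x 8 x 2 = 3200
I = 3200 / 100 = $32

$32


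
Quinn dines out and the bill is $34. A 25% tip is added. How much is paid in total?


Calculate the tip:
25% of $34 = $8.50
Add tip to meal cost:
$34 + $8.50 = $42.50

$42.50


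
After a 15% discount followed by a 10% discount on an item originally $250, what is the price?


First discount:
15% of $250 = $37.50
Price after first discount:
$250 - $37.50 = $212.50
Second discount:
10% of $212.50 = $21.25
Final price:
$212.50 - $21.25 = $191.25

$191.25


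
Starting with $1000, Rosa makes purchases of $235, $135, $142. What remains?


Add up expenses:
$235 + $135 + $142 = $512
Subtract from budget:
$1000 - $512 = $488

$488


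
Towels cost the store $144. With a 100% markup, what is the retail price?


Calculate the markup amount:
100% of $144 = $144
Add to cost:
$144 + $144 = $288

$288


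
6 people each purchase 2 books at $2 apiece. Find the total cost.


Cost per person:
2 x $2 = $4
Group total:
6 x $4 = $24

$24


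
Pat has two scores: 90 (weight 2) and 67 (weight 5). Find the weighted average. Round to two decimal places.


Weighted sum:
2 x 90 + 5 x 67 = 515
Total weight:
2 + 5 = 7
Weighted average:
515 / 7 = 73.5714... ≈ 73.57

73.57


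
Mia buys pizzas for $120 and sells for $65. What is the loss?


Selling price = $65
Cost price = $120
Loss = cost price - selling price:
Loss = $120 - $65 = $55

$55


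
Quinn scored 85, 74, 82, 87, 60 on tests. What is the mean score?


Add the scores:
85 + 74 + 82 + 87 + 60 = 388
Divide by the number of tests:
388 / 5 = 77.6

77.6


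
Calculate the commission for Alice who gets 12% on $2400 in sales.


Convert rate to decimal:
12% = 0.12
Multiply by sales:
$2400 x 0.12 = $288

$288


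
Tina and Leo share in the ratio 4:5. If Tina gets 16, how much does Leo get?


Find the multiplier:
16 / 4 = 4
Apply to Leo's share:
5 x 4 = 20

20


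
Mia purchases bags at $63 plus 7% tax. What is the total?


Calculate the tax:
7% of $63 = $4.41
Add tax to price:
$63 + $4.41 = $67.41

$67.41


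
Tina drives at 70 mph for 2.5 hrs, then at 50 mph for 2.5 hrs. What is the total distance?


Leg 1 distance:
70 x 2.5 = 175 miles
Leg 2 distance:
50 x 2.5 = 125 miles
Total distance:
175 + 125 = 300 miles

300 miles


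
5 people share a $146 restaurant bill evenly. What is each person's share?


Total bill: $146
Number of people: 5
Each pays: $146 / 5 = $29.20

$29.20


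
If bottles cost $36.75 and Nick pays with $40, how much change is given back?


Start with the amount paid:
$40
Subtract the price:
$40 - $36.75 = $3.25

$3.25


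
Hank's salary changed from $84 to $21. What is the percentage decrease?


Find the absolute change:
|21 - 84| = 63
Divide by original and multiply by 100:
63 / 84 x 100 = 75%

75%


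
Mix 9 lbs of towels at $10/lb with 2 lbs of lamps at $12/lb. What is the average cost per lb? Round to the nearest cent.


Cost of towels:
9 x $10 = $90
Cost of lamps:
2 x $12 = $24
Total cost: $90 + $24 = $114
Total weight: 11 lbs
Average: $114 / 11 = $10.3636... ≈ $10.36/lb

$10.36/lb


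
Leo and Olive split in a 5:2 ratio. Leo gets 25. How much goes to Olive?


Find the multiplier:
25 / 5 = 5
Apply to Olive's share:
2 x 5 = 10

10


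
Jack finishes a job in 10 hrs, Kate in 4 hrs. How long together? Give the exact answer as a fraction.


Jack's rate: 1/10 of the job per hour
Kate's rate: 1/4 of the job per hour
Combined rate: 1/10 + 1/4 = 7/20 per hour
Time = 1 / (7/20) = 20/7 hours (≈ 2.86 hours)

20/7 hours


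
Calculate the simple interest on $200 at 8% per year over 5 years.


Use the formula I = P x R x T / 100
P x R x T = 200 x 8 x 5 = 8000
I = 8000 / 100 = $80

$80


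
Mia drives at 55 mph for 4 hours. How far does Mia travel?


Use the formula: distance = speed x time
Speed = 55 mph, Time = 4 hours
55 x 4 = 220 miles

220 miles


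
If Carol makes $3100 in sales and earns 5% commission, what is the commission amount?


Convert rate to decimal:
5% = 0.05
Multiply by sales:
$3100 x 0.05 = $155

$155


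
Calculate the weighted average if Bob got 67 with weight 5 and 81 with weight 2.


Weighted sum:
5 x 67 + 2 x 81 = 497
Total weight:
5 + 2 = 7
Weighted average:
497 / 7 = 71

71


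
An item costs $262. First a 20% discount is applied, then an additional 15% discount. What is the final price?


First discount:
20% of $262 = $52.40
Price after first discount:
$262 - $52.40 = $209.60
Second discount:
15% of $209.60 = $31.44
Final price:
$209.60 - $31.44 = $178.16

$178.16


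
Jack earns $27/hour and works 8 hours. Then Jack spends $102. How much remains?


Calculate earnings:
8 x $27 = $216
Subtract spending:
$216 - $102 = $114

$114


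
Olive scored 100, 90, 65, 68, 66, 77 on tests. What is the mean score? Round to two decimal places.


Add the scores:
100 + 90 + 65 + 68 + 66 + 77 = 466
Divide by the number of tests:
466 / 6 = 77.6666... ≈ 77.67

77.67


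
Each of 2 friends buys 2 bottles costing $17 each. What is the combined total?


Cost per person:
2 x $17 = $34
Group total:
2 x $34 = $68

$68


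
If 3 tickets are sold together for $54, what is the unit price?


Total cost: $54
Number of items: 3
Unit price: $54 / 3 = $18

$18


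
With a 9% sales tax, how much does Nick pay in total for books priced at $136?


Calculate the tax:
9% of $136 = $12.24
Add tax to price:
$136 + $12.24 = $148.24

$148.24


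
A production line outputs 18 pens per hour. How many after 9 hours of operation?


Production rate: 18 pens per hour
Time: 9 hours
Total: 18 x 9 = 162 pens

162 pens


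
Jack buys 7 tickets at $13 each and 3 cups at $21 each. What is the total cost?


Cost of tickets:
7 x $13 = $91
Cost of cups:
3 x $21 = $63
Add both:
$91 + $63 = $154

$154


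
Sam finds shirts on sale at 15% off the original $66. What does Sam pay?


Calculate the discount amount:
15% of $66 = $9.90
Subtract from original:
$66 - $9.90 = $56.10

$56.10


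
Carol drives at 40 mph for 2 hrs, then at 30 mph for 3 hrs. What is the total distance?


Leg 1 distance:
40 x 2 = 80 miles
Leg 2 distance:
30 x 3 = 90 miles
Total distance:
80 + 90 = 170 miles

170 miles


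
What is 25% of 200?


Convert percentage to decimal:
25% = 0.25
Multiply:
200 x 0.25 = 50

50


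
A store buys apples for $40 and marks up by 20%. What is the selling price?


Calculate the markup amount:
20% of $40 = $8
Add to cost:
$40 + $8 = $48

$48


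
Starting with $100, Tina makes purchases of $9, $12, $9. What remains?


Add up expenses:
$9 + $12 + $9 = $30
Subtract from budget:
$100 - $30 = $70

$70


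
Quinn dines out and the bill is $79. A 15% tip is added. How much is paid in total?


Calculate the tip:
15% of $79 = $11.85
Add tip to meal cost:
$79 + $11.85 = $90.85

$90.85


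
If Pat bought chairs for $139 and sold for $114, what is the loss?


Selling price = $114
Cost price = $139
Loss = cost price - selling price:
Loss = $139 - $114 = $25

$25


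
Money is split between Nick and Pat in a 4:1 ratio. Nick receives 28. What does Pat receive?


Find the multiplier:
28 / 4 = 7
Apply to Pat's share:
1 x 7 = 7

7


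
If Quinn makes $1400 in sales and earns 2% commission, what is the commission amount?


Convert rate to decimal:
2% = 0.02
Multiply by sales:
$1400 x 0.02 = $28

$28


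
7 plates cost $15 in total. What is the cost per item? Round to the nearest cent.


Total cost: $15
Number of items: 7
Unit price: $15 / 7 = $2.1428... ≈ $2.14

$2.14


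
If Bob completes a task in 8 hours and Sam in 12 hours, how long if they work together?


Bob's rate: 1/8 of the job per hour
Sam's rate: 1/12 of the job per hour
Combined rate: 1/8 + 1/12 = 5/24 per hour
Time = 1 / (5/24) = 24/5 = 4.8 hours

4.8 hours


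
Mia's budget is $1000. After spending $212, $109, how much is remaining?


Add up expenses:
$212 + $109 = $321
Subtract from budget:
$1000 - $321 = $679

$679


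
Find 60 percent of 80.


Convert percentage to decimal:
60% = 0.6
Multiply:
80 x 0.6 = 48

48


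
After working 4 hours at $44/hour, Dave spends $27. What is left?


Calculate earnings:
4 x $44 = $176
Subtract spending:
$176 - $27 = $149

$149


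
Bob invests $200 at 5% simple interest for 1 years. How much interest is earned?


Use the formula I = P x R x T / 100
P x R x T = 200 x 5 x 1 = 1000
I = 1000 / 100 = $10

$10


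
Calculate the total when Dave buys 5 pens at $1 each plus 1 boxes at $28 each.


Cost of pens:
5 x $1 = $5
Cost of boxes:
1 x $28 = $28
Add both:
$5 + $28 = $33

$33


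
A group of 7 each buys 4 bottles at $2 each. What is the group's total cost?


Cost per person:
4 x $2 = $8
Group total:
7 x $8 = $56

$56


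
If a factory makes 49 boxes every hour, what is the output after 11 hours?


Production rate: 49 boxes per hour
Time: 11 hours
Total: 49 x 11 = 539 boxes

539 boxes


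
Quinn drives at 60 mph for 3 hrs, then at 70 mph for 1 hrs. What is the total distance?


Leg 1 distance:
60 x 3 = 180 miles
Leg 2 distance:
70 x 1 = 70 miles
Total distance:
180 + 70 = 250 miles

250 miles


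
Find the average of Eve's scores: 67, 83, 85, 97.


Add the scores:
67 + 83 + 85 + 97 = 332
Divide by the number of tests:
332 / 4 = 83

83


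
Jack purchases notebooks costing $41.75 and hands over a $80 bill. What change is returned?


Start with the amount paid:
$80
Subtract the price:
$80 - $41.75 = $38.25

$38.25


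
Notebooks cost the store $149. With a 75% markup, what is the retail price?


Calculate the markup amount:
75% of $149 = $111.75
Add to cost:
$149 + $111.75 = $260.75

$260.75


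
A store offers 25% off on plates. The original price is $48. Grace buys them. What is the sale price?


Calculate the discount amount:
25% of $48 = $12
Subtract from original:
$48 - $12 = $36

$36


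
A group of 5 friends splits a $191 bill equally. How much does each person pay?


Total bill: $191
Number of people: 5
Each pays: $191 / 5 = $38.20

$38.20


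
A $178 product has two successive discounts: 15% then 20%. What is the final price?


First discount:
15% of $178 = $26.70
Price after first discount:
$178 - $26.70 = $151.30
Second discount:
20% of $151.30 = $30.26
Final price:
$151.30 - $30.26 = $121.04

$121.04


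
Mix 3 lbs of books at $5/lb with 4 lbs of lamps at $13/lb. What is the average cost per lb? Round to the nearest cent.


Cost of books:
3 x $5 = $15
Cost of lamps:
4 x $13 = $52
Total cost: $15 + $52 = $67
Total weight: 7 lbs
Average: $67 / 7 = $9.5714... ≈ $9.57/lb

$9.57/lb


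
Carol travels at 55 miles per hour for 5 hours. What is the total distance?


Use the formula: distance = speed x time
Speed = 55 mph, Time = 5 hours
55 x 5 = 275 miles

275 miles


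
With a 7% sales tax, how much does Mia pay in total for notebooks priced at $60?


Calculate the tax:
7% of $60 = $4.20
Add tax to price:
$60 + $4.20 = $64.20

$64.20


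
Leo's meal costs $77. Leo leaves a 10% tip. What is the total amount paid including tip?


Calculate the tip:
10% of $77 = $7.70
Add tip to meal cost:
$77 + $7.70 = $84.70

$84.70


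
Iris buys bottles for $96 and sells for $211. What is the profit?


Selling price = $211
Cost price = $96
Profit = selling price - cost price:
Profit = $211 - $96 = $115

$115


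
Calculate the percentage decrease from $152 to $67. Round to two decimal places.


Find the absolute change:
|67 - 152| = 85
Divide by original and multiply by 100:
85 / 152 x 100 = 55.9210...% ≈ 55.92%

55.92%


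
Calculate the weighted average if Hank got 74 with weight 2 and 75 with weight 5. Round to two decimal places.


Weighted sum:
2 x 74 + 5 x 75 = 523
Total weight:
2 + 5 = 7
Weighted average:
523 / 7 = 74.7142... ≈ 74.71

74.71


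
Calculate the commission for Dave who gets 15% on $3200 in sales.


Convert rate to decimal:
15% = 0.15
Multiply by sales:
$3200 x 0.15 = $480

$480


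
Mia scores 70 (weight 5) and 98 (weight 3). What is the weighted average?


Weighted sum:
5 x 70 + 3 x 98 = 644
Total weight:
5 + 3 = 8
Weighted average:
644 / 8 = 80.5

80.5


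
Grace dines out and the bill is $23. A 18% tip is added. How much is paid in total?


Calculate the tip:
18% of $23 = $4.14
Add tip to meal cost:
$23 + $4.14 = $27.14

$27.14


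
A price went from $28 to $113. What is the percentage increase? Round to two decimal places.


Find the absolute change:
|113 - 28| = 85
Divide by original and multiply by 100:
85 / 28 x 100 = 303.5714...% ≈ 303.57%

303.57%


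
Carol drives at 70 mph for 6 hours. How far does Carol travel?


Use the formula: distance = speed x time
Speed = 70 mph, Time = 6 hours
70 x 6 = 420 miles

420 miles


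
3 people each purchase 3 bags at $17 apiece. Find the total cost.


Cost per person:
3 x $17 = $51
Group total:
3 x $51 = $153

$153


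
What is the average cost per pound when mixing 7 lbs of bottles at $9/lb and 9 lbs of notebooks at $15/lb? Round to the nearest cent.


Cost of bottles:
7 x $9 = $63
Cost of notebooks:
9 x $15 = $135
Total cost: $63 + $135 = $198
Total weight: 16 lbs
Average: $198 / 16 = $12.375 ≈ $12.38/lb

$12.38/lb


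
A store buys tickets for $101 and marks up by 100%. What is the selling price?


Calculate the markup amount:
100% of $101 = $101
Add to cost:
$101 + $101 = $202

$202


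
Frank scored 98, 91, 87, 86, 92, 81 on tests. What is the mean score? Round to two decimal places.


Add the scores:
98 + 91 + 87 + 86 + 92 + 81 = 535
Divide by the number of tests:
535 / 6 = 89.1666... ≈ 89.17

89.17


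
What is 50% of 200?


Convert percentage to decimal:
50% = 0.5
Multiply:
200 x 0.5 = 100

100


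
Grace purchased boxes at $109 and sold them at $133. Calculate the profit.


Selling price = $133
Cost price = $109
Profit = selling price - cost price:
Profit = $133 - $109 = $24

$24


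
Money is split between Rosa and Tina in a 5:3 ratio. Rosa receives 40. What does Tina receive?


Find the multiplier:
40 / 5 = 8
Apply to Tina's share:
3 x 8 = 24

24


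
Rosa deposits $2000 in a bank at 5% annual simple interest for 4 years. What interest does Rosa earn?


Use the formula I = P x R x T / 100
P x R x T = 2000 x 5 x 4 = 40000
I = 40000 / 100 = $400

$400


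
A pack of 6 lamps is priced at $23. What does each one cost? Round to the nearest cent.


Total cost: $23
Number of items: 6
Unit price: $23 / 6 = $3.8333... ≈ $3.83

$3.83


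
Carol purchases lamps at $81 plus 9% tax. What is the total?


Calculate the tax:
9% of $81 = $7.29
Add tax to price:
$81 + $7.29 = $88.29

$88.29


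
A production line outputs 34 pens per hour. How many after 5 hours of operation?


Production rate: 34 pens per hour
Time: 5 hours
Total: 34 x 5 = 170 pens

170 pens


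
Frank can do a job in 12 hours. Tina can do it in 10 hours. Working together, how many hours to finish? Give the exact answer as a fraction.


Frank's rate: 1/12 of the job per hour
Tina's rate: 1/10 of the job per hour
Combined rate: 1/12 + 1/10 = 11/60 per hour
Time = 1 / (11/60) = 60/11 hours (≈ 5.45 hours)

60/11 hours


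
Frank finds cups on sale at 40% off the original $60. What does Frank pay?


Calculate the discount amount:
40% of $60 = $24
Subtract from original:
$60 - $24 = $36

$36


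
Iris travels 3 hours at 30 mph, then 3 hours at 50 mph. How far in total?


Leg 1 distance:
30 x 3 = 90 miles
Leg 2 distance:
50 x 3 = 150 miles
Total distance:
90 + 150 = 240 miles

240 miles


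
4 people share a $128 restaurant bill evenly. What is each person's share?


Total bill: $128
Number of people: 4
Each pays: $128 / 4 = $32

$32


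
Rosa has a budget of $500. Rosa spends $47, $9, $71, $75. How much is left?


Add up expenses:
$47 + $9 + $71 + $75 = $202
Subtract from budget:
$500 - $202 = $298

$298


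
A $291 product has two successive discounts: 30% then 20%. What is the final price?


First discount:
30% of $291 = $87.30
Price after first discount:
$291 - $87.30 = $203.70
Second discount:
20% of $203.70 = $40.74
Final price:
$203.70 - $40.74 = $162.96

$162.96


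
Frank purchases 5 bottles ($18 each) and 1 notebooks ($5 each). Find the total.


Cost of bottles:
5 x $18 = $90
Cost of notebooks:
1 x $5 = $5
Add both:
$90 + $5 = $95

$95


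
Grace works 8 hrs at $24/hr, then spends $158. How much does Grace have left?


Calculate earnings:
8 x $24 = $192
Subtract spending:
$192 - $158 = $34

$34


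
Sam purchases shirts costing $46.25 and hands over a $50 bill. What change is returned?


Start with the amount paid:
$50
Subtract the price:
$50 - $46.25 = $3.75

$3.75


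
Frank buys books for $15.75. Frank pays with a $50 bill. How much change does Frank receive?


Start with the amount paid:
$50
Subtract the price:
$50 - $15.75 = $34.25

$34.25


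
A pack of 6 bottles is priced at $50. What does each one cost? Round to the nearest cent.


Total cost: $50
Number of items: 6
Unit price: $50 / 6 = $8.3333... ≈ $8.33

$8.33


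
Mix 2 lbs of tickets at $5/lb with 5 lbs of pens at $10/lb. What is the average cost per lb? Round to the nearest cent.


Cost of tickets:
2 x $5 = $10
Cost of pens:
5 x $10 = $50
Total cost: $10 + $50 = $60
Total weight: 7 lbs
Average: $60 / 7 = $8.5714... ≈ $8.57/lb

$8.57/lb


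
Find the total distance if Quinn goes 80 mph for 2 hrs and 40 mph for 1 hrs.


Leg 1 distance:
80 x 2 = 160 miles
Leg 2 distance:
40 x 1 = 40 miles
Total distance:
160 + 40 = 200 miles

200 miles


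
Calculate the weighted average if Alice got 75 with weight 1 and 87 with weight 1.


Weighted sum:
1 x 75 + 1 x 87 = 162
Total weight:
1 + 1 = 2
Weighted average:
162 / 2 = 81

81


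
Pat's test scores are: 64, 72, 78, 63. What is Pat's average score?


Add the scores:
64 + 72 + 78 + 63 = 277
Divide by the number of tests:
277 / 4 = 69.25

69.25


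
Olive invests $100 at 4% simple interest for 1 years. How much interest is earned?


Use the formula I = P x R x T / 100
P x R x T = 100 x 4 x 1 = 400
I = 400 / 100 = $4

$4


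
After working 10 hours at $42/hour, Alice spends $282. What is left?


Calculate earnings:
10 x $42 = $420
Subtract spending:
$420 - $282 = $138

$138


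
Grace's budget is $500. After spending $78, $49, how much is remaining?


Add up expenses:
$78 + $49 = $127
Subtract from budget:
$500 - $127 = $373

$373


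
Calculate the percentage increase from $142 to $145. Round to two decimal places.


Find the absolute change:
|145 - 142| = 3
Divide by original and multiply by 100:
3 / 142 x 100 = 2.1126...% ≈ 2.11%

2.11%


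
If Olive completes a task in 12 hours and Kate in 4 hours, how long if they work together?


Olive's rate: 1/12 of the job per hour
Kate's rate: 1/4 of the job per hour
Combined rate: 1/12 + 1/4 = 1/3 per hour
Time = 1 / (1/3) = 3 hours

3 hours


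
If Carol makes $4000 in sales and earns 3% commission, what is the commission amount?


Convert rate to decimal:
3% = 0.03
Multiply by sales:
$4000 x 0.03 = $120

$120


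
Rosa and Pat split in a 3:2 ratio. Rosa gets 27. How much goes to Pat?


Find the multiplier:
27 / 3 = 9
Apply to Pat's share:
2 x 9 = 18

18


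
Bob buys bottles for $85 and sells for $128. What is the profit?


Selling price = $128
Cost price = $85
Profit = selling price - cost price:
Profit = $128 - $85 = $43

$43


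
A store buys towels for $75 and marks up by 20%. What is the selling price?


Calculate the markup amount:
20% of $75 = $15
Add to cost:
$75 + $15 = $90

$90


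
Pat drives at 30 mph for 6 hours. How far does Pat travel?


Use the formula: distance = speed x time
Speed = 30 mph, Time = 6 hours
30 x 6 = 180 miles

180 miles


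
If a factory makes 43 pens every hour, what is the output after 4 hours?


Production rate: 43 pens per hour
Time: 4 hours
Total: 43 x 4 = 172 pens

172 pens


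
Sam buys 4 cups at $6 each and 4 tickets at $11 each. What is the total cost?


Cost of cups:
4 x $6 = $24
Cost of tickets:
4 x $11 = $44
Add both:
$24 + $44 = $68

$68


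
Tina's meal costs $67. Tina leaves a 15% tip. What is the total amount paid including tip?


Calculate the tip:
15% of $67 = $10.05
Add tip to meal cost:
$67 + $10.05 = $77.05

$77.05


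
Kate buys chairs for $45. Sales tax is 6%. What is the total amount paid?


Calculate the tax:
6% of $45 = $2.70
Add tax to price:
$45 + $2.70 = $47.70

$47.70


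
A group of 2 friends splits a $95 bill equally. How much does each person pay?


Total bill: $95
Number of people: 2
Each pays: $95 / 2 = $47.50

$47.50


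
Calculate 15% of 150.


Convert percentage to decimal:
15% = 0.15
Multiply:
150 x 0.15 = 22.5

22.5


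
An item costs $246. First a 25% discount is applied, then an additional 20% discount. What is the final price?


First discount:
25% of $246 = $61.50
Price after first discount:
$246 - $61.50 = $184.50
Second discount:
20% of $184.50 = $36.90
Final price:
$184.50 - $36.90 = $147.60

$147.60


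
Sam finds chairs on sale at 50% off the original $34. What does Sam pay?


Calculate the discount amount:
50% of $34 = $17
Subtract from original:
$34 - $17 = $17

$17


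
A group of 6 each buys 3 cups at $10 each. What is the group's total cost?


Cost per person:
3 x $10 = $30
Group total:
6 x $30 = $180

$180


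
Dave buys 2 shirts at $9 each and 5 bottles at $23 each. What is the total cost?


Cost of shirts:
2 x $9 = $18
Cost of bottles:
5 x $23 = $115
Add both:
$18 + $115 = $133

$133


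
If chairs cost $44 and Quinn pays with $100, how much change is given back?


Start with the amount paid:
$100
Subtract the price:
$100 - $44 = $56

$56


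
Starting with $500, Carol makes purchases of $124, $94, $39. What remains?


Add up expenses:
$124 + $94 + $39 = $257
Subtract from budget:
$500 - $257 = $243

$243


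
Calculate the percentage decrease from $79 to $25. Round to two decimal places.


Find the absolute change:
|25 - 79| = 54
Divide by original and multiply by 100:
54 / 79 x 100 = 68.3544...% ≈ 68.35%

68.35%


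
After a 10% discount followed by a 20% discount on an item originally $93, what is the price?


First discount:
10% of $93 = $9.30
Price after first discount:
$93 - $9.30 = $83.70
Second discount:
20% of $83.70 = $16.74
Final price:
$83.70 - $16.74 = $66.96

$66.96


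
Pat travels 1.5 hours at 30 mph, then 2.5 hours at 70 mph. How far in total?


Leg 1 distance:
30 x 1.5 = 45 miles
Leg 2 distance:
70 x 2.5 = 175 miles
Total distance:
45 + 175 = 220 miles

220 miles


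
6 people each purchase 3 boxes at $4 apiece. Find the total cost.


Cost per person:
3 x $4 = $12
Group total:
6 x $12 = $72

$72


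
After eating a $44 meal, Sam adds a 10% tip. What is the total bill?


Calculate the tip:
10% of $44 = $4.40
Add tip to meal cost:
$44 + $4.40 = $48.40

$48.40


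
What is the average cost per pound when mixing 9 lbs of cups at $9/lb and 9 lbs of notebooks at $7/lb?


Cost of cups:
9 x $9 = $81
Cost of notebooks:
9 x $7 = $63
Total cost: $81 + $63 = $144
Total weight: 18 lbs
Average: $144 / 18 = $8/lb

$8/lb


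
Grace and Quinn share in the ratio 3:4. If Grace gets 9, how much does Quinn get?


Find the multiplier:
9 / 3 = 3
Apply to Quinn's share:
4 x 3 = 12

12


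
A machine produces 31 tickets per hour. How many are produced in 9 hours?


Production rate: 31 tickets per hour
Time: 9 hours
Total: 31 x 9 = 279 tickets

279 tickets


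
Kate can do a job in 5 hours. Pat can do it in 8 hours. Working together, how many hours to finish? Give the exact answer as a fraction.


Kate's rate: 1/5 of the job per hour
Pat's rate: 1/8 of the job per hour
Combined rate: 1/5 + 1/8 = 13/40 per hour
Time = 1 / (13/40) = 40/13 hours (≈ 3.08 hours)

40/13 hours


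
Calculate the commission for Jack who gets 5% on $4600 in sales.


Convert rate to decimal:
5% = 0.05
Multiply by sales:
$4600 x 0.05 = $230

$230


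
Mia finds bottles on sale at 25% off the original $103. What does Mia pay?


Calculate the discount amount:
25% of $103 = $25.75
Subtract from original:
$103 - $25.75 = $77.25

$77.25


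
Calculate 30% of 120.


Convert percentage to decimal:
30% = 0.3
Multiply:
120 x 0.3 = 36

36


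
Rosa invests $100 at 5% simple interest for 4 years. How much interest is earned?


Use the formula I = P x R x T / 100
P x R x T = 100 x 5 x 4 = 2000
I = 2000 / 100 = $20

$20


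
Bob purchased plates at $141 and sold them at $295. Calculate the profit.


Selling price = $295
Cost price = $141
Profit = selling price - cost price:
Profit = $295 - $141 = $154

$154


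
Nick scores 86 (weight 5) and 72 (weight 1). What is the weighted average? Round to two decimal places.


Weighted sum:
5 x 86 + 1 x 72 = 502
Total weight:
5 + 1 = 6
Weighted average:
502 / 6 = 83.6666... ≈ 83.67

83.67


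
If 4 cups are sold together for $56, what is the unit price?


Total cost: $56
Number of items: 4
Unit price: $56 / 4 = $14

$14


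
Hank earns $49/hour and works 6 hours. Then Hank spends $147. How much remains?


Calculate earnings:
6 x $49 = $294
Subtract spending:
$294 - $147 = $147

$147


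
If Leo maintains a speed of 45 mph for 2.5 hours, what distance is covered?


Use the formula: distance = speed x time
Speed = 45 mph, Time = 2.5 hours
45 x 2.5 = 112.5 miles

112.5 miles


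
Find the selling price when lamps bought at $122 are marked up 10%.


Calculate the markup amount:
10% of $122 = $12.20
Add to cost:
$122 + $12.20 = $134.20

$134.20


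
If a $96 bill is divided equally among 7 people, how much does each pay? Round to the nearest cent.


Total bill: $96
Number of people: 7
Each pays: $96 / 7 = $13.7142... ≈ $13.71

$13.71


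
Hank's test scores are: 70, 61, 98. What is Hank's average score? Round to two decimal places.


Add the scores:
70 + 61 + 98 = 229
Divide by the number of tests:
229 / 3 = 76.3333... ≈ 76.33

76.33


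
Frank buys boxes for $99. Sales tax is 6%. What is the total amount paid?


Calculate the tax:
6% of $99 = $5.94
Add tax to price:
$99 + $5.94 = $104.94

$104.94


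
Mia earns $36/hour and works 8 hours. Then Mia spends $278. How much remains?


Calculate earnings:
8 x $36 = $288
Subtract spending:
$288 - $278 = $10

$10


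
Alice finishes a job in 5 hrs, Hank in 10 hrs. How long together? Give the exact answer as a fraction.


Alice's rate: 1/5 of the job per hour
Hank's rate: 1/10 of the job per hour
Combined rate: 1/5 + 1/10 = 3/10 per hour
Time = 1 / (3/10) = 10/3 hours (≈ 3.33 hours)

10/3 hours


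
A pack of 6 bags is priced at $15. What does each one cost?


Total cost: $15
Number of items: 6
Unit price: $15 / 6 = $2.50

$2.50


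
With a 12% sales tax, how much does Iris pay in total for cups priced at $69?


Calculate the tax:
12% of $69 = $8.28
Add tax to price:
$69 + $8.28 = $77.28

$77.28


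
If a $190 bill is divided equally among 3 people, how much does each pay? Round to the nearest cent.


Total bill: $190
Number of people: 3
Each pays: $190 / 3 = $63.3333... ≈ $63.33

$63.33


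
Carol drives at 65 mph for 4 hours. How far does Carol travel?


Use the formula: distance = speed x time
Speed = 65 mph, Time = 4 hours
65 x 4 = 260 miles

260 miles


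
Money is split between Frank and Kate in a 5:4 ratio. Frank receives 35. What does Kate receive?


Find the multiplier:
35 / 5 = 7
Apply to Kate's share:
4 x 7 = 28

28


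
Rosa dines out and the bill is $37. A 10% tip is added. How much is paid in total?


Calculate the tip:
10% of $37 = $3.70
Add tip to meal cost:
$37 + $3.70 = $40.70

$40.70


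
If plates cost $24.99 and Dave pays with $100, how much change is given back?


Start with the amount paid:
$100
Subtract the price:
$100 - $24.99 = $75.01

$75.01


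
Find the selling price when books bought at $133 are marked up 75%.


Calculate the markup amount:
75% of $133 = $99.75
Add to cost:
$133 + $99.75 = $232.75

$232.75


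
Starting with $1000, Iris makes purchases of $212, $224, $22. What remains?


Add up expenses:
$212 + $224 + $22 = $458
Subtract from budget:
$1000 - $458 = $542

$542


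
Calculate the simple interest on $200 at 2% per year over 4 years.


Use the formula I = P x R x T / 100
P x R x T = 200 x 2 x 4 = 1600
I = 1600 / 100 = $16

$16


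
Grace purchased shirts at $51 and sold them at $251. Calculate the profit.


Selling price = $251
Cost price = $51
Profit = selling price - cost price:
Profit = $251 - $51 = $200

$200


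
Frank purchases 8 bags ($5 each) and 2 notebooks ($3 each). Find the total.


Cost of bags:
8 x $5 = $40
Cost of notebooks:
2 x $3 = $6
Add both:
$40 + $6 = $46

$46


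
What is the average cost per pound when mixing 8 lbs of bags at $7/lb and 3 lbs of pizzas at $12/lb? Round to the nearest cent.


Cost of bags:
8 x $7 = $56
Cost of pizzas:
3 x $12 = $36
Total cost: $56 + $36 = $92
Total weight: 11 lbs
Average: $92 / 11 = $8.3636... ≈ $8.36/lb

$8.36/lb


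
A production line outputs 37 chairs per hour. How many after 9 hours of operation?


Production rate: 37 chairs per hour
Time: 9 hours
Total: 37 x 9 = 333 chairs

333 chairs


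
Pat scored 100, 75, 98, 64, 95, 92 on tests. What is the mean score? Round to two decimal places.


Add the scores:
100 + 75 + 98 + 64 + 95 + 92 = 524
Divide by the number of tests:
524 / 6 = 87.3333... ≈ 87.33

87.33


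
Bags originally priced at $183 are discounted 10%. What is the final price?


Calculate the discount amount:
10% of $183 = $18.30
Subtract from original:
$183 - $18.30 = $164.70

$164.70


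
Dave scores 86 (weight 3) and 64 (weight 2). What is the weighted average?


Weighted sum:
3 x 86 + 2 x 64 = 386
Total weight:
3 + 2 = 5
Weighted average:
386 / 5 = 77.2

77.2


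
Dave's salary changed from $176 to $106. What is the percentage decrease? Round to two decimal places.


Find the absolute change:
|106 - 176| = 70
Divide by original and multiply by 100:
70 / 176 x 100 = 39.7727...% ≈ 39.77%

39.77%


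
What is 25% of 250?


Convert percentage to decimal:
25% = 0.25
Multiply:
250 x 0.25 = 62.5

62.5


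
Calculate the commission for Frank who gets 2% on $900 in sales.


Convert rate to decimal:
2% = 0.02
Multiply by sales:
$900 x 0.02 = $18

$18


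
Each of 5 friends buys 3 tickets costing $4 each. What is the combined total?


Cost per person:
3 x $4 = $12
Group total:
5 x $12 = $60

$60


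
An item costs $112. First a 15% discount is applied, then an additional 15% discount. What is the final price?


First discount:
15% of $112 = $16.80
Price after first discount:
$112 - $16.80 = $95.20
Second discount:
15% of $95.20 = $14.28
Final price:
$95.20 - $14.28 = $80.92

$80.92


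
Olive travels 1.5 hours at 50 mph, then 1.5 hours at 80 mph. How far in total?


Leg 1 distance:
50 x 1.5 = 75 miles
Leg 2 distance:
80 x 1.5 = 120 miles
Total distance:
75 + 120 = 195 miles

195 miles


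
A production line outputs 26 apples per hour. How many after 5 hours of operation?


Production rate: 26 apples per hour
Time: 5 hours
Total: 26 x 5 = 130 apples

130 apples


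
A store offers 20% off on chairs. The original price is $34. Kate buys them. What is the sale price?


Calculate the discount amount:
20% of $34 = $6.80
Subtract from original:
$34 - $6.80 = $27.20

$27.20


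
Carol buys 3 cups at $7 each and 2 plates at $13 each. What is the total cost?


Cost of cups:
3 x $7 = $21
Cost of plates:
2 x $13 = $26
Add both:
$21 + $26 = $47

$47


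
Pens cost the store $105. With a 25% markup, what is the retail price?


Calculate the markup amount:
25% of $105 = $26.25
Add to cost:
$105 + $26.25 = $131.25

$131.25


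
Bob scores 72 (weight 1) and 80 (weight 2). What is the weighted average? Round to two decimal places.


Weighted sum:
1 x 72 + 2 x 80 = 232
Total weight:
1 + 2 = 3
Weighted average:
232 / 3 = 77.3333... ≈ 77.33

77.33


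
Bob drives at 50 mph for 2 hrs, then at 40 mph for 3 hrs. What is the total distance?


Leg 1 distance:
50 x 2 = 100 miles
Leg 2 distance:
40 x 3 = 120 miles
Total distance:
100 + 120 = 220 miles

220 miles
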